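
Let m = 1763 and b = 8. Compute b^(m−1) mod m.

8^1 ≡ 8 (mod 1763)
8^2 ≡ 8^2 = 64 ≡ 64 (mod 1763)
8^4 ≡ 64^2 = 4096 ≡ 570 (mod 1763)
8^8 ≡ 570^2 = 324900 ≡ 508 (mod 1763)
8^16 ≡ 508^2 = 258064 ≡ 666 (mod 1763)
8^32 ≡ 666^2 = 443556 ≡ 1043 (mod 1763)
8^64 ≡ 1043^2 = 1087849 ≡ 78 (mod 1763)
8^128 ≡ 78^2 = 6084 ≡ 795 (mod 1763)
8^256 ≡ 795^2 = 632025 ≡ 871 (mod 1763)
8^512 ≡ 871^2 = 758641 ≡ 551 (mod 1763)
8^1024 ≡ 551^2 = 303601 ≡ 365 (mod 1763)
1762 = 1024 + 512 + 128 + 64 + 32 + 2 in binary powers of 2.
So 8^1762 ≡ 365 · 551 · 795 · 78 · 1043 · 64 ≡ 1417 (mod 1763).
Since 1417 ≠ 1, base 8 is a Fermat witness: 1763 is composite.

1417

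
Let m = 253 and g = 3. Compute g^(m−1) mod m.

3^1 ≡ 3 (mod 253)
3^2 ≡ 3^2 = 9 ≡ 9 (mod 253)
3^4 ≡ 9^2 = 81 ≡ 81 (mod 253)
3^8 ≡ 81^2 = 6561 ≡ 236 (mod 253)
3^16 ≡ 236^2 = 55696 ≡ 36 (mod 253)
3^32 ≡ 36^2 = 1296 ≡ 31 (mod 253)
3^64 ≡ 31^2 = 961 ≡ 202 (mod 253)
3^128 ≡ 202^2 = 40804 ≡ 71 (mod 253)
252 = 128 + 64 + 32 + 16 + 8 + 4 in binary powers of 2.
So 3^252 ≡ 71 · 202 · 31 · 36 · 236 · 81 ≡ 31 (mod 253).
Since 31 ≠ 1, base 3 is a Fermat witness: 253 is composite.

31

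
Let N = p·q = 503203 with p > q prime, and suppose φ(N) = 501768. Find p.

829

φ(n) = (p−1)(q−1) = n − (p+q) + 1, so p + q = 503203 − 501768 + 1 = 1436.
p and q are the roots of t² − 1436t + 503203 = 0.
Discriminant: 1436² − 4·503203 = 2062096 − 2012812 = 49284; √49284 = 222.
q = (1436 − 222)/2 = 607, p = (1436 + 222)/2 = 829.
Check: 607 · 829 = 503203.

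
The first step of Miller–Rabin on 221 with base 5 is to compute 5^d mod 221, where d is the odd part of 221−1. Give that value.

112

221 − 1 = 220 = 2^2 · 55, so d = 55.
5^1 ≡ 5 (mod 221)
5^2 ≡ 5^2 = 25 ≡ 25 (mod 221)
5^4 ≡ 25^2 = 625 ≡ 183 (mod 221)
5^8 ≡ 183^2 = 33489 ≡ 118 (mod 221)
5^16 ≡ 118^2 = 13924 ≡ 1 (mod 221)
5^32 ≡ 1^2 = 1 ≡ 1 (mod 221)
55 = 32 + 16 + 4 + 2 + 1 in binary powers of 2.
So 5^55 ≡ 1 · 1 · 183 · 25 · 5 ≡ 112 (mod 221).
Squaring chain: 112 → 168; never reaches −1, so base 5 is a Miller–Rabin witness that 221 is composite.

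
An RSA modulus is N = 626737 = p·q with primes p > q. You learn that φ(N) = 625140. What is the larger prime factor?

φ(n) = (p−1)(q−1) = n − (p+q) + 1, so p + q = 626737 − 625140 + 1 = 1598.
p and q are the roots of t² − 1598t + 626737 = 0.
Discriminant: 1598² − 4·626737 = 2553604 − 2506948 = 46656; √46656 = 216.
q = (1598 − 216)/2 = 691, p = (1598 + 216)/2 = 907.
Check: 691 · 907 = 626737.

907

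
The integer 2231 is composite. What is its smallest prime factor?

2231 is odd.
Digit sum 8, not divisible by 3.
Ends in 1: not divisible by 5.
7: 2231 = 7·318 + 5
11: 2231 = 11·202 + 9
13: 2231 = 13·171 + 8
17: 2231 = 17·131 + 4
19: 2231 = 19·117 + 8
23: 2231 = 23·97

23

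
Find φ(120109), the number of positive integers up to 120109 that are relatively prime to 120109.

Factor: 120109 = 11 · 61 · 179.
φ(120109) = (11−1) · (61−1) · (179−1) = 10 · 60 · 178 = 106800.

106800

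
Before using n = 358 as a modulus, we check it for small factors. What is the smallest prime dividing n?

2

358 is even: 2 divides it.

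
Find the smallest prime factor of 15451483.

61

15451483 is odd.
Digit sum 31, not divisible by 3.
Ends in 3: not divisible by 5.
7: 15451483 = 7·2207354 + 5
11: 15451483 = 11·1404680 + 3
13: 15451483 = 13·1188575 + 8
17: 15451483 = 17·908910 + 13
19: 15451483 = 19·813235 + 18
23: 15451483 = 23·671803 + 14
29: 15451483 = 29·532809 + 22
31: 15451483 = 31·498434 + 29
37: 15451483 = 37·417607 + 24
41: 15451483 = 41·376865 + 18
43: 15451483 = 43·359336 + 35
47: 15451483 = 47·328754 + 45
53: 15451483 = 53·291537 + 22
59: 15451483 = 59·261889 + 32
61: 15451483 = 61·253303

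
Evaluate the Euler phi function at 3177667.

3112200

Factor: 3177667 = 127 · 131 · 191.
φ(3177667) = (127−1) · (131−1) · (191−1) = 126 · 130 · 190 = 3112200.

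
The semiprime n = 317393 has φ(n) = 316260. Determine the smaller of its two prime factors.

φ(n) = (p−1)(q−1) = n − (p+q) + 1, so p + q = 317393 − 316260 + 1 = 1134.
p and q are the roots of t² − 1134t + 317393 = 0.
Discriminant: 1134² − 4·317393 = 1285956 − 1269572 = 16384; √16384 = 128.
q = (1134 − 128)/2 = 503, p = (1134 + 128)/2 = 631.
Check: 503 · 631 = 317393.

503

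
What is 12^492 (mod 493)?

378

12^1 ≡ 12 (mod 493)
12^2 ≡ 12^2 = 144 ≡ 144 (mod 493)
12^4 ≡ 144^2 = 20736 ≡ 30 (mod 493)
12^8 ≡ 30^2 = 900 ≡ 407 (mod 493)
12^16 ≡ 407^2 = 165649 ≡ 1 (mod 493)
12^32 ≡ 1^2 = 1 ≡ 1 (mod 493)
12^64 ≡ 1^2 = 1 ≡ 1 (mod 493)
12^128 ≡ 1^2 = 1 ≡ 1 (mod 493)
12^256 ≡ 1^2 = 1 ≡ 1 (mod 493)
492 = 256 + 128 + 64 + 32 + 8 + 4 in binary powers of 2.
So 12^492 ≡ 1 · 1 · 1 · 1 · 407 · 30 ≡ 378 (mod 493).
Since 378 ≠ 1, base 12 is a Fermat witness: 493 is composite.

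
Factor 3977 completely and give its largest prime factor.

97

3977 = 41 · 97
97 is prime.
So 3977 = 41 · 97; the largest prime factor is 97.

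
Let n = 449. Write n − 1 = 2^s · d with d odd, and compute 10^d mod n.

321

449 − 1 = 448 = 2^6 · 7, so d = 7.
10^1 ≡ 10 (mod 449)
10^2 ≡ 10^2 = 100 ≡ 100 (mod 449)
10^4 ≡ 100^2 = 10000 ≡ 122 (mod 449)
7 = 4 + 2 + 1 in binary powers of 2.
So 10^7 ≡ 122 · 100 · 10 ≡ 321 (mod 449).
Squaring chain: 321 → 220 → 357 → 382 → 448 → 1; reaches −1, so base 10 does not prove 449 composite.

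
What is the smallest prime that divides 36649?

67

36649 is odd.
Digit sum 28, not divisible by 3.
Ends in 9: not divisible by 5.
7: 36649 = 7·5235 + 4
11: 36649 = 11·3331 + 8
13: 36649 = 13·2819 + 2
17: 36649 = 17·2155 + 14
19: 36649 = 19·1928 + 17
23: 36649 = 23·1593 + 10
29: 36649 = 29·1263 + 22
31: 36649 = 31·1182 + 7
37: 36649 = 37·990 + 19
41: 36649 = 41·893 + 36
43: 36649 = 43·852 + 13
47: 36649 = 47·779 + 36
53: 36649 = 53·691 + 26
59: 36649 = 59·621 + 10
61: 36649 = 61·600 + 49
67: 36649 = 67·547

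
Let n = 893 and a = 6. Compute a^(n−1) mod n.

6^1 ≡ 6 (mod 893)
6^2 ≡ 6^2 = 36 ≡ 36 (mod 893)
6^4 ≡ 36^2 = 1296 ≡ 403 (mod 893)
6^8 ≡ 403^2 = 162409 ≡ 776 (mod 893)
6^16 ≡ 776^2 = 602176 ≡ 294 (mod 893)
6^32 ≡ 294^2 = 86436 ≡ 708 (mod 893)
6^64 ≡ 708^2 = 501264 ≡ 291 (mod 893)
6^128 ≡ 291^2 = 84681 ≡ 739 (mod 893)
6^256 ≡ 739^2 = 546121 ≡ 498 (mod 893)
6^512 ≡ 498^2 = 248004 ≡ 643 (mod 893)
892 = 512 + 256 + 64 + 32 + 16 + 8 + 4 in binary powers of 2.
So 6^892 ≡ 643 · 498 · 291 · 708 · 294 · 776 · 403 ≡ 291 (mod 893).
Since 291 ≠ 1, base 6 is a Fermat witness: 893 is composite.

291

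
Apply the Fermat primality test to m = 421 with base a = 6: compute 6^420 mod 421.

6^1 ≡ 6 (mod 421)
6^2 ≡ 6^2 = 36 ≡ 36 (mod 421)
6^4 ≡ 36^2 = 1296 ≡ 33 (mod 421)
6^8 ≡ 33^2 = 1089 ≡ 247 (mod 421)
6^16 ≡ 247^2 = 61009 ≡ 385 (mod 421)
6^32 ≡ 385^2 = 148225 ≡ 33 (mod 421)
6^64 ≡ 33^2 = 1089 ≡ 247 (mod 421)
6^128 ≡ 247^2 = 61009 ≡ 385 (mod 421)
6^256 ≡ 385^2 = 148225 ≡ 33 (mod 421)
420 = 256 + 128 + 32 + 4 in binary powers of 2.
So 6^420 ≡ 33 · 385 · 33 · 33 ≡ 1 (mod 421).
Since the result is 1, base 6 gives no evidence that 421 is composite.

1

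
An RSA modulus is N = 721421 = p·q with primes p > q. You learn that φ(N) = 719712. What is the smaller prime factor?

757

φ(n) = (p−1)(q−1) = n − (p+q) + 1, so p + q = 721421 − 719712 + 1 = 1710.
p and q are the roots of t² − 1710t + 721421 = 0.
Discriminant: 1710² − 4·721421 = 2924100 − 2885684 = 38416; √38416 = 196.
q = (1710 − 196)/2 = 757, p = (1710 + 196)/2 = 953.
Check: 757 · 953 = 721421.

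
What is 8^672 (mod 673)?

1

8^1 ≡ 8 (mod 673)
8^2 ≡ 8^2 = 64 ≡ 64 (mod 673)
8^4 ≡ 64^2 = 4096 ≡ 58 (mod 673)
8^8 ≡ 58^2 = 3364 ≡ 672 (mod 673)
8^16 ≡ 672^2 = 451584 ≡ 1 (mod 673)
8^32 ≡ 1^2 = 1 ≡ 1 (mod 673)
8^64 ≡ 1^2 = 1 ≡ 1 (mod 673)
8^128 ≡ 1^2 = 1 ≡ 1 (mod 673)
8^256 ≡ 1^2 = 1 ≡ 1 (mod 673)
8^512 ≡ 1^2 = 1 ≡ 1 (mod 673)
672 = 512 + 128 + 32 in binary powers of 2.
So 8^672 ≡ 1 · 1 · 1 ≡ 1 (mod 673).
Since the result is 1, base 8 gives no evidence that 673 is composite.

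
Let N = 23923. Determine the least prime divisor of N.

23923 is odd.
Digit sum 19, not divisible by 3.
Ends in 3: not divisible by 5.
7: 23923 = 7·3417 + 4
11: 23923 = 11·2174 + 9
13: 23923 = 13·1840 + 3
17: 23923 = 17·1407 + 4
19: 23923 = 19·1259 + 2
23: 23923 = 23·1040 + 3
29: 23923 = 29·824 + 27
31: 23923 = 31·771 + 22
37: 23923 = 37·646 + 21
41: 23923 = 41·583 + 20
43: 23923 = 43·556 + 15
47: 23923 = 47·509

47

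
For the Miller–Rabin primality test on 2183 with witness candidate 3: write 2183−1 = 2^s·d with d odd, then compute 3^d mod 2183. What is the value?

2063

2183 − 1 = 2182 = 2^1 · 1091, so d = 1091.
3^1 ≡ 3 (mod 2183)
3^2 ≡ 3^2 = 9 ≡ 9 (mod 2183)
3^4 ≡ 9^2 = 81 ≡ 81 (mod 2183)
3^8 ≡ 81^2 = 6561 ≡ 12 (mod 2183)
3^16 ≡ 12^2 = 144 ≡ 144 (mod 2183)
3^32 ≡ 144^2 = 20736 ≡ 1089 (mod 2183)
3^64 ≡ 1089^2 = 1185921 ≡ 552 (mod 2183)
3^128 ≡ 552^2 = 304704 ≡ 1267 (mod 2183)
3^256 ≡ 1267^2 = 1605289 ≡ 784 (mod 2183)
3^512 ≡ 784^2 = 614656 ≡ 1233 (mod 2183)
3^1024 ≡ 1233^2 = 1520289 ≡ 921 (mod 2183)
1091 = 1024 + 64 + 2 + 1 in binary powers of 2.
So 3^1091 ≡ 921 · 552 · 9 · 3 ≡ 2063 (mod 2183).
Squaring chain: 2063; never reaches −1, so base 3 is a Miller–Rabin witness that 2183 is composite.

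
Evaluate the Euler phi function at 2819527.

Factor: 2819527 = 127 · 149^2.
φ(2819527) = (127−1) · 149^1·(149−1) = 126 · 22052 = 2778552.

2778552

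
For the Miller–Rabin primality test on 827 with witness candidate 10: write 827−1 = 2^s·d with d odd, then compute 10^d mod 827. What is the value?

827 − 1 = 826 = 2^1 · 413, so d = 413.
10^1 ≡ 10 (mod 827)
10^2 ≡ 10^2 = 100 ≡ 100 (mod 827)
10^4 ≡ 100^2 = 10000 ≡ 76 (mod 827)
10^8 ≡ 76^2 = 5776 ≡ 814 (mod 827)
10^16 ≡ 814^2 = 662596 ≡ 169 (mod 827)
10^32 ≡ 169^2 = 28561 ≡ 443 (mod 827)
10^64 ≡ 443^2 = 196249 ≡ 250 (mod 827)
10^128 ≡ 250^2 = 62500 ≡ 475 (mod 827)
10^256 ≡ 475^2 = 225625 ≡ 681 (mod 827)
413 = 256 + 128 + 16 + 8 + 4 + 1 in binary powers of 2.
So 10^413 ≡ 681 · 475 · 169 · 814 · 76 · 10 ≡ 1 (mod 827).
Since 10^d ≡ 1 (mod 827), base 10 does not prove 827 composite.

1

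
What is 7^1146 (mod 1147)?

7^1 ≡ 7 (mod 1147)
7^2 ≡ 7^2 = 49 ≡ 49 (mod 1147)
7^4 ≡ 49^2 = 2401 ≡ 107 (mod 1147)
7^8 ≡ 107^2 = 11449 ≡ 1126 (mod 1147)
7^16 ≡ 1126^2 = 1267876 ≡ 441 (mod 1147)
7^32 ≡ 441^2 = 194481 ≡ 638 (mod 1147)
7^64 ≡ 638^2 = 407044 ≡ 1006 (mod 1147)
7^128 ≡ 1006^2 = 1012036 ≡ 382 (mod 1147)
7^256 ≡ 382^2 = 145924 ≡ 255 (mod 1147)
7^512 ≡ 255^2 = 65025 ≡ 793 (mod 1147)
7^1024 ≡ 793^2 = 628849 ≡ 293 (mod 1147)
1146 = 1024 + 64 + 32 + 16 + 8 + 2 in binary powers of 2.
So 7^1146 ≡ 293 · 1006 · 638 · 441 · 1126 · 49 ≡ 1120 (mod 1147).
Since 1120 ≠ 1, base 7 is a Fermat witness: 1147 is composite.

1120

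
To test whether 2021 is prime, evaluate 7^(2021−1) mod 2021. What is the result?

7^1 ≡ 7 (mod 2021)
7^2 ≡ 7^2 = 49 ≡ 49 (mod 2021)
7^4 ≡ 49^2 = 2401 ≡ 380 (mod 2021)
7^8 ≡ 380^2 = 144400 ≡ 909 (mod 2021)
7^16 ≡ 909^2 = 826281 ≡ 1713 (mod 2021)
7^32 ≡ 1713^2 = 2934369 ≡ 1898 (mod 2021)
7^64 ≡ 1898^2 = 3602404 ≡ 982 (mod 2021)
7^128 ≡ 982^2 = 964324 ≡ 307 (mod 2021)
7^256 ≡ 307^2 = 94249 ≡ 1283 (mod 2021)
7^512 ≡ 1283^2 = 1646089 ≡ 995 (mod 2021)
7^1024 ≡ 995^2 = 990025 ≡ 1756 (mod 2021)
2020 = 1024 + 512 + 256 + 128 + 64 + 32 + 4 in binary powers of 2.
So 7^2020 ≡ 1756 · 995 · 1283 · 307 · 982 · 1898 · 380 ≡ 294 (mod 2021).
Since 294 ≠ 1, base 7 is a Fermat witness: 2021 is composite.

294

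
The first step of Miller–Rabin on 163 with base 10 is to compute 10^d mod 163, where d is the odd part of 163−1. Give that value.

1

163 − 1 = 162 = 2^1 · 81, so d = 81.
10^1 ≡ 10 (mod 163)
10^2 ≡ 10^2 = 100 ≡ 100 (mod 163)
10^4 ≡ 100^2 = 10000 ≡ 57 (mod 163)
10^8 ≡ 57^2 = 3249 ≡ 152 (mod 163)
10^16 ≡ 152^2 = 23104 ≡ 121 (mod 163)
10^32 ≡ 121^2 = 14641 ≡ 134 (mod 163)
10^64 ≡ 134^2 = 17956 ≡ 26 (mod 163)
81 = 64 + 16 + 1 in binary powers of 2.
So 10^81 ≡ 26 · 121 · 10 ≡ 1 (mod 163).
Since 10^d ≡ 1 (mod 163), base 10 does not prove 163 composite.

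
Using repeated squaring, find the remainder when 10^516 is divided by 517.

10^1 ≡ 10 (mod 517)
10^2 ≡ 10^2 = 100 ≡ 100 (mod 517)
10^4 ≡ 100^2 = 10000 ≡ 177 (mod 517)
10^8 ≡ 177^2 = 31329 ≡ 309 (mod 517)
10^16 ≡ 309^2 = 95481 ≡ 353 (mod 517)
10^32 ≡ 353^2 = 124609 ≡ 12 (mod 517)
10^64 ≡ 12^2 = 144 ≡ 144 (mod 517)
10^128 ≡ 144^2 = 20736 ≡ 56 (mod 517)
10^256 ≡ 56^2 = 3136 ≡ 34 (mod 517)
10^512 ≡ 34^2 = 1156 ≡ 122 (mod 517)
516 = 512 + 4 in binary powers of 2.
So 10^516 ≡ 122 · 177 ≡ 397 (mod 517).
Since 397 ≠ 1, base 10 is a Fermat witness: 517 is composite.

397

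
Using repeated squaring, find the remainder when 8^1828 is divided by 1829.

1349

8^1 ≡ 8 (mod 1829)
8^2 ≡ 8^2 = 64 ≡ 64 (mod 1829)
8^4 ≡ 64^2 = 4096 ≡ 438 (mod 1829)
8^8 ≡ 438^2 = 191844 ≡ 1628 (mod 1829)
8^16 ≡ 1628^2 = 2650384 ≡ 163 (mod 1829)
8^32 ≡ 163^2 = 26569 ≡ 963 (mod 1829)
8^64 ≡ 963^2 = 927369 ≡ 66 (mod 1829)
8^128 ≡ 66^2 = 4356 ≡ 698 (mod 1829)
8^256 ≡ 698^2 = 487204 ≡ 690 (mod 1829)
8^512 ≡ 690^2 = 476100 ≡ 560 (mod 1829)
8^1024 ≡ 560^2 = 313600 ≡ 841 (mod 1829)
1828 = 1024 + 512 + 256 + 32 + 4 in binary powers of 2.
So 8^1828 ≡ 841 · 560 · 690 · 963 · 438 ≡ 1349 (mod 1829).
Since 1349 ≠ 1, base 8 is a Fermat witness: 1829 is composite.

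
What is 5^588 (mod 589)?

125

5^1 ≡ 5 (mod 589)
5^2 ≡ 5^2 = 25 ≡ 25 (mod 589)
5^4 ≡ 25^2 = 625 ≡ 36 (mod 589)
5^8 ≡ 36^2 = 1296 ≡ 118 (mod 589)
5^16 ≡ 118^2 = 13924 ≡ 377 (mod 589)
5^32 ≡ 377^2 = 142129 ≡ 180 (mod 589)
5^64 ≡ 180^2 = 32400 ≡ 5 (mod 589)
5^128 ≡ 5^2 = 25 ≡ 25 (mod 589)
5^256 ≡ 25^2 = 625 ≡ 36 (mod 589)
5^512 ≡ 36^2 = 1296 ≡ 118 (mod 589)
588 = 512 + 64 + 8 + 4 in binary powers of 2.
So 5^588 ≡ 118 · 5 · 118 · 36 ≡ 125 (mod 589).
Since 125 ≠ 1, base 5 is a Fermat witness: 589 is composite.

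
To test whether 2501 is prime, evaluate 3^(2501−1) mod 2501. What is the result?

3^1 ≡ 3 (mod 2501)
3^2 ≡ 3^2 = 9 ≡ 9 (mod 2501)
3^4 ≡ 9^2 = 81 ≡ 81 (mod 2501)
3^8 ≡ 81^2 = 6561 ≡ 1559 (mod 2501)
3^16 ≡ 1559^2 = 2430481 ≡ 2010 (mod 2501)
3^32 ≡ 2010^2 = 4040100 ≡ 985 (mod 2501)
3^64 ≡ 985^2 = 970225 ≡ 2338 (mod 2501)
3^128 ≡ 2338^2 = 5466244 ≡ 1559 (mod 2501)
3^256 ≡ 1559^2 = 2430481 ≡ 2010 (mod 2501)
3^512 ≡ 2010^2 = 4040100 ≡ 985 (mod 2501)
3^1024 ≡ 985^2 = 970225 ≡ 2338 (mod 2501)
3^2048 ≡ 2338^2 = 5466244 ≡ 1559 (mod 2501)
2500 = 2048 + 256 + 128 + 64 + 4 in binary powers of 2.
So 3^2500 ≡ 1559 · 2010 · 1559 · 2338 · 81 ≡ 245 (mod 2501).
Since 245 ≠ 1, base 3 is a Fermat witness: 2501 is composite.

245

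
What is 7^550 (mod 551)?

7^1 ≡ 7 (mod 551)
7^2 ≡ 7^2 = 49 ≡ 49 (mod 551)
7^4 ≡ 49^2 = 2401 ≡ 197 (mod 551)
7^8 ≡ 197^2 = 38809 ≡ 239 (mod 551)
7^16 ≡ 239^2 = 57121 ≡ 368 (mod 551)
7^32 ≡ 368^2 = 135424 ≡ 429 (mod 551)
7^64 ≡ 429^2 = 184041 ≡ 7 (mod 551)
7^128 ≡ 7^2 = 49 ≡ 49 (mod 551)
7^256 ≡ 49^2 = 2401 ≡ 197 (mod 551)
7^512 ≡ 197^2 = 38809 ≡ 239 (mod 551)
550 = 512 + 32 + 4 + 2 in binary powers of 2.
So 7^550 ≡ 239 · 429 · 197 · 49 ≡ 197 (mod 551).
Since 197 ≠ 1, base 7 is a Fermat witness: 551 is composite.

197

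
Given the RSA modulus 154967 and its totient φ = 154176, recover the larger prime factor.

φ(n) = (p−1)(q−1) = n − (p+q) + 1, so p + q = 154967 − 154176 + 1 = 792.
p and q are the roots of t² − 792t + 154967 = 0.
Discriminant: 792² − 4·154967 = 627264 − 619868 = 7396; √7396 = 86.
q = (792 − 86)/2 = 353, p = (792 + 86)/2 = 439.
Check: 353 · 439 = 154967.

439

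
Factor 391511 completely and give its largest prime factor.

89

391511 = 53 · 7387
7387 = 83 · 89
89 is prime.
So 391511 = 53 · 83 · 89; the largest prime factor is 89.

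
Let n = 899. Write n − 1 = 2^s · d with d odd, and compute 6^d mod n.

899 − 1 = 898 = 2^1 · 449, so d = 449.
6^1 ≡ 6 (mod 899)
6^2 ≡ 6^2 = 36 ≡ 36 (mod 899)
6^4 ≡ 36^2 = 1296 ≡ 397 (mod 899)
6^8 ≡ 397^2 = 157609 ≡ 284 (mod 899)
6^16 ≡ 284^2 = 80656 ≡ 645 (mod 899)
6^32 ≡ 645^2 = 416025 ≡ 687 (mod 899)
6^64 ≡ 687^2 = 471969 ≡ 893 (mod 899)
6^128 ≡ 893^2 = 797449 ≡ 36 (mod 899)
6^256 ≡ 36^2 = 1296 ≡ 397 (mod 899)
449 = 256 + 128 + 64 + 1 in binary powers of 2.
So 6^449 ≡ 397 · 36 · 893 · 6 ≡ 615 (mod 899).
Squaring chain: 615; never reaches −1, so base 6 is a Miller–Rabin witness that 899 is composite.

615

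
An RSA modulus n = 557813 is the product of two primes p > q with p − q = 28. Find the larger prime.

761

Since p = q + 28, we have 557813 = q(q + 28), so q² + 28q − 557813 = 0.
Discriminant: 28² + 4·557813 = 784 + 2231252 = 2232036; √2232036 = 1494.
q = (−28 + 1494)/2 = 733, and p = q + 28 = 761.
Check: 733 · 761 = 557813.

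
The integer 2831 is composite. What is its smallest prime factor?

2831 is odd.
Digit sum 14, not divisible by 3.
Ends in 1: not divisible by 5.
7: 2831 = 7·404 + 3
11: 2831 = 11·257 + 4
13: 2831 = 13·217 + 10
17: 2831 = 17·166 + 9
19: 2831 = 19·149

19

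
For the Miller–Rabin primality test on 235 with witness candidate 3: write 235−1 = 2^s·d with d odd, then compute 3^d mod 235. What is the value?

103

235 − 1 = 234 = 2^1 · 117, so d = 117.
3^1 ≡ 3 (mod 235)
3^2 ≡ 3^2 = 9 ≡ 9 (mod 235)
3^4 ≡ 9^2 = 81 ≡ 81 (mod 235)
3^8 ≡ 81^2 = 6561 ≡ 216 (mod 235)
3^16 ≡ 216^2 = 46656 ≡ 126 (mod 235)
3^32 ≡ 126^2 = 15876 ≡ 131 (mod 235)
3^64 ≡ 131^2 = 17161 ≡ 6 (mod 235)
117 = 64 + 32 + 16 + 4 + 1 in binary powers of 2.
So 3^117 ≡ 6 · 131 · 126 · 81 · 3 ≡ 103 (mod 235).
Squaring chain: 103; never reaches −1, so base 3 is a Miller–Rabin witness that 235 is composite.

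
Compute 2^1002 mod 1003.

2^1 ≡ 2 (mod 1003)
2^2 ≡ 2^2 = 4 ≡ 4 (mod 1003)
2^4 ≡ 4^2 = 16 ≡ 16 (mod 1003)
2^8 ≡ 16^2 = 256 ≡ 256 (mod 1003)
2^16 ≡ 256^2 = 65536 ≡ 341 (mod 1003)
2^32 ≡ 341^2 = 116281 ≡ 936 (mod 1003)
2^64 ≡ 936^2 = 876096 ≡ 477 (mod 1003)
2^128 ≡ 477^2 = 227529 ≡ 851 (mod 1003)
2^256 ≡ 851^2 = 724201 ≡ 35 (mod 1003)
2^512 ≡ 35^2 = 1225 ≡ 222 (mod 1003)
1002 = 512 + 256 + 128 + 64 + 32 + 8 + 2 in binary powers of 2.
So 2^1002 ≡ 222 · 35 · 851 · 477 · 936 · 256 · 4 ≡ 990 (mod 1003).
Since 990 ≠ 1, base 2 is a Fermat witness: 1003 is composite.

990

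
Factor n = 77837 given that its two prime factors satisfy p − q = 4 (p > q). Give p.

281

Since p = q + 4, we have 77837 = q(q + 4), so q² + 4q − 77837 = 0.
Discriminant: 4² + 4·77837 = 16 + 311348 = 311364; √311364 = 558.
q = (−4 + 558)/2 = 277, and p = q + 4 = 281.
Check: 277 · 281 = 77837.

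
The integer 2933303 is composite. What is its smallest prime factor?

59

2933303 is odd.
Digit sum 23, not divisible by 3.
Ends in 3: not divisible by 5.
7: 2933303 = 7·419043 + 2
11: 2933303 = 11·266663 + 10
13: 2933303 = 13·225638 + 9
17: 2933303 = 17·172547 + 4
19: 2933303 = 19·154384 + 7
23: 2933303 = 23·127534 + 21
29: 2933303 = 29·101148 + 11
31: 2933303 = 31·94622 + 21
37: 2933303 = 37·79278 + 17
41: 2933303 = 41·71543 + 40
43: 2933303 = 43·68216 + 15
47: 2933303 = 47·62410 + 33
53: 2933303 = 53·55345 + 18
59: 2933303 = 59·49717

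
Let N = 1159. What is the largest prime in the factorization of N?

1159 = 19 · 61
61 is prime.
So 1159 = 19 · 61; the largest prime factor is 61.

61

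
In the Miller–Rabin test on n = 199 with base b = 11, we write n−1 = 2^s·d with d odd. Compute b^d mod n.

199 − 1 = 198 = 2^1 · 99, so d = 99.
11^1 ≡ 11 (mod 199)
11^2 ≡ 11^2 = 121 ≡ 121 (mod 199)
11^4 ≡ 121^2 = 14641 ≡ 114 (mod 199)
11^8 ≡ 114^2 = 12996 ≡ 61 (mod 199)
11^16 ≡ 61^2 = 3721 ≡ 139 (mod 199)
11^32 ≡ 139^2 = 19321 ≡ 18 (mod 199)
11^64 ≡ 18^2 = 324 ≡ 125 (mod 199)
99 = 64 + 32 + 2 + 1 in binary powers of 2.
So 11^99 ≡ 125 · 18 · 121 · 11 ≡ 198 (mod 199).
Since 11^d ≡ 198 (mod 199), base 11 does not prove 199 composite.

198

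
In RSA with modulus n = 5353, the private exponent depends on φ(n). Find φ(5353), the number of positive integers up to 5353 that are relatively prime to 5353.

5200

Factor: 5353 = 53 · 101.
φ(5353) = (53−1) · (101−1) = 52 · 100 = 5200.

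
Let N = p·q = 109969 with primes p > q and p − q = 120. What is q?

277

Since p = q + 120, we have 109969 = q(q + 120), so q² + 120q − 109969 = 0.
Discriminant: 120² + 4·109969 = 14400 + 439876 = 454276; √454276 = 674.
q = (−120 + 674)/2 = 277, and p = q + 120 = 397.
Check: 277 · 397 = 109969.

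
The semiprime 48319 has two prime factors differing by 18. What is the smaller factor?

211

Since p = q + 18, we have 48319 = q(q + 18), so q² + 18q − 48319 = 0.
Discriminant: 18² + 4·48319 = 324 + 193276 = 193600; √193600 = 440.
q = (−18 + 440)/2 = 211, and p = q + 18 = 229.
Check: 211 · 229 = 48319.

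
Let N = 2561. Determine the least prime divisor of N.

13

2561 is odd.
Digit sum 14, not divisible by 3.
Ends in 1: not divisible by 5.
7: 2561 = 7·365 + 6
11: 2561 = 11·232 + 9
13: 2561 = 13·197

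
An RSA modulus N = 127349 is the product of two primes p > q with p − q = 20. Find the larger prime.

367

Since p = q + 20, we have 127349 = q(q + 20), so q² + 20q − 127349 = 0.
Discriminant: 20² + 4·127349 = 400 + 509396 = 509796; √509796 = 714.
q = (−20 + 714)/2 = 347, and p = q + 20 = 367.
Check: 347 · 367 = 127349.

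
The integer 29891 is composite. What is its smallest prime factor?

71

29891 is odd.
Digit sum 29, not divisible by 3.
Ends in 1: not divisible by 5.
7: 29891 = 7·4270 + 1
11: 29891 = 11·2717 + 4
13: 29891 = 13·2299 + 4
17: 29891 = 17·1758 + 5
19: 29891 = 19·1573 + 4
23: 29891 = 23·1299 + 14
29: 29891 = 29·1030 + 21
31: 29891 = 31·964 + 7
37: 29891 = 37·807 + 32
41: 29891 = 41·729 + 2
43: 29891 = 43·695 + 6
47: 29891 = 47·635 + 46
53: 29891 = 53·563 + 52
59: 29891 = 59·506 + 37
61: 29891 = 61·490 + 1
67: 29891 = 67·446 + 9
71: 29891 = 71·421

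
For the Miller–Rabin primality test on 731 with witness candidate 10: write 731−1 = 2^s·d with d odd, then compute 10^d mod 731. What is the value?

731 − 1 = 730 = 2^1 · 365, so d = 365.
10^1 ≡ 10 (mod 731)
10^2 ≡ 10^2 = 100 ≡ 100 (mod 731)
10^4 ≡ 100^2 = 10000 ≡ 497 (mod 731)
10^8 ≡ 497^2 = 247009 ≡ 662 (mod 731)
10^16 ≡ 662^2 = 438244 ≡ 375 (mod 731)
10^32 ≡ 375^2 = 140625 ≡ 273 (mod 731)
10^64 ≡ 273^2 = 74529 ≡ 698 (mod 731)
10^128 ≡ 698^2 = 487204 ≡ 358 (mod 731)
10^256 ≡ 358^2 = 128164 ≡ 239 (mod 731)
365 = 256 + 64 + 32 + 8 + 4 + 1 in binary powers of 2.
So 10^365 ≡ 239 · 698 · 273 · 662 · 497 · 10 ≡ 232 (mod 731).
Squaring chain: 232; never reaches −1, so base 10 is a Miller–Rabin witness that 731 is composite.

232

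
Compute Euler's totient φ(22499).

22200

Factor: 22499 = 149 · 151.
φ(22499) = (149−1) · (151−1) = 148 · 150 = 22200.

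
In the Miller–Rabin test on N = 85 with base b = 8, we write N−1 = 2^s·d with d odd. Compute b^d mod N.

43

85 − 1 = 84 = 2^2 · 21, so d = 21.
8^1 ≡ 8 (mod 85)
8^2 ≡ 8^2 = 64 ≡ 64 (mod 85)
8^4 ≡ 64^2 = 4096 ≡ 16 (mod 85)
8^8 ≡ 16^2 = 256 ≡ 1 (mod 85)
8^16 ≡ 1^2 = 1 ≡ 1 (mod 85)
21 = 16 + 4 + 1 in binary powers of 2.
So 8^21 ≡ 1 · 16 · 8 ≡ 43 (mod 85).
Squaring chain: 43 → 64; never reaches −1, so base 8 is a Miller–Rabin witness that 85 is composite.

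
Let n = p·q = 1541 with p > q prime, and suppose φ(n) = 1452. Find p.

φ(n) = (p−1)(q−1) = n − (p+q) + 1, so p + q = 1541 − 1452 + 1 = 90.
p and q are the roots of t² − 90t + 1541 = 0.
Discriminant: 90² − 4·1541 = 8100 − 6164 = 1936; √1936 = 44.
q = (90 − 44)/2 = 23, p = (90 + 44)/2 = 67.
Check: 23 · 67 = 1541.

67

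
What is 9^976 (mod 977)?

1

9^1 ≡ 9 (mod 977)
9^2 ≡ 9^2 = 81 ≡ 81 (mod 977)
9^4 ≡ 81^2 = 6561 ≡ 699 (mod 977)
9^8 ≡ 699^2 = 488601 ≡ 101 (mod 977)
9^16 ≡ 101^2 = 10201 ≡ 431 (mod 977)
9^32 ≡ 431^2 = 185761 ≡ 131 (mod 977)
9^64 ≡ 131^2 = 17161 ≡ 552 (mod 977)
9^128 ≡ 552^2 = 304704 ≡ 857 (mod 977)
9^256 ≡ 857^2 = 734449 ≡ 722 (mod 977)
9^512 ≡ 722^2 = 521284 ≡ 543 (mod 977)
976 = 512 + 256 + 128 + 64 + 16 in binary powers of 2.
So 9^976 ≡ 543 · 722 · 857 · 552 · 431 ≡ 1 (mod 977).
Since the result is 1, base 9 gives no evidence that 977 is composite.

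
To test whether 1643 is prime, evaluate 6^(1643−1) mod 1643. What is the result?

6^1 ≡ 6 (mod 1643)
6^2 ≡ 6^2 = 36 ≡ 36 (mod 1643)
6^4 ≡ 36^2 = 1296 ≡ 1296 (mod 1643)
6^8 ≡ 1296^2 = 1679616 ≡ 470 (mod 1643)
6^16 ≡ 470^2 = 220900 ≡ 738 (mod 1643)
6^32 ≡ 738^2 = 544644 ≡ 811 (mod 1643)
6^64 ≡ 811^2 = 657721 ≡ 521 (mod 1643)
6^128 ≡ 521^2 = 271441 ≡ 346 (mod 1643)
6^256 ≡ 346^2 = 119716 ≡ 1420 (mod 1643)
6^512 ≡ 1420^2 = 2016400 ≡ 439 (mod 1643)
6^1024 ≡ 439^2 = 192721 ≡ 490 (mod 1643)
1642 = 1024 + 512 + 64 + 32 + 8 + 2 in binary powers of 2.
So 6^1642 ≡ 490 · 439 · 521 · 811 · 470 · 36 ≡ 1296 (mod 1643).
Since 1296 ≠ 1, base 6 is a Fermat witness: 1643 is composite.

1296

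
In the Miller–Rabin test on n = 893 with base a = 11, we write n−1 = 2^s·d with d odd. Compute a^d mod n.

467

893 − 1 = 892 = 2^2 · 223, so d = 223.
11^1 ≡ 11 (mod 893)
11^2 ≡ 11^2 = 121 ≡ 121 (mod 893)
11^4 ≡ 121^2 = 14641 ≡ 353 (mod 893)
11^8 ≡ 353^2 = 124609 ≡ 482 (mod 893)
11^16 ≡ 482^2 = 232324 ≡ 144 (mod 893)
11^32 ≡ 144^2 = 20736 ≡ 197 (mod 893)
11^64 ≡ 197^2 = 38809 ≡ 410 (mod 893)
11^128 ≡ 410^2 = 168100 ≡ 216 (mod 893)
223 = 128 + 64 + 16 + 8 + 4 + 2 + 1 in binary powers of 2.
So 11^223 ≡ 216 · 410 · 144 · 482 · 353 · 121 · 11 ≡ 467 (mod 893).
Squaring chain: 467 → 197; never reaches −1, so base 11 is a Miller–Rabin witness that 893 is composite.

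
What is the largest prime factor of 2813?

2813 = 29 · 97
97 is prime.
So 2813 = 29 · 97; the largest prime factor is 97.

97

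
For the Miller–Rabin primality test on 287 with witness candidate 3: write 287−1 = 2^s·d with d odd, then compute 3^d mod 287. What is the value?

96

287 − 1 = 286 = 2^1 · 143, so d = 143.
3^1 ≡ 3 (mod 287)
3^2 ≡ 3^2 = 9 ≡ 9 (mod 287)
3^4 ≡ 9^2 = 81 ≡ 81 (mod 287)
3^8 ≡ 81^2 = 6561 ≡ 247 (mod 287)
3^16 ≡ 247^2 = 61009 ≡ 165 (mod 287)
3^32 ≡ 165^2 = 27225 ≡ 247 (mod 287)
3^64 ≡ 247^2 = 61009 ≡ 165 (mod 287)
3^128 ≡ 165^2 = 27225 ≡ 247 (mod 287)
143 = 128 + 8 + 4 + 2 + 1 in binary powers of 2.
So 3^143 ≡ 247 · 247 · 81 · 9 · 3 ≡ 96 (mod 287).
Squaring chain: 96; never reaches −1, so base 3 is a Miller–Rabin witness that 287 is composite.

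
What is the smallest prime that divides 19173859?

67

19173859 is odd.
Digit sum 43, not divisible by 3.
Ends in 9: not divisible by 5.
7: 19173859 = 7·2739122 + 5
11: 19173859 = 11·1743078 + 1
13: 19173859 = 13·1474912 + 3
17: 19173859 = 17·1127874 + 1
19: 19173859 = 19·1009150 + 9
23: 19173859 = 23·833646 + 1
29: 19173859 = 29·661167 + 16
31: 19173859 = 31·618511 + 18
37: 19173859 = 37·518212 + 15
41: 19173859 = 41·467655 + 4
43: 19173859 = 43·445903 + 30
47: 19173859 = 47·407954 + 21
53: 19173859 = 53·361770 + 49
59: 19173859 = 59·324980 + 39
61: 19173859 = 61·314325 + 34
67: 19173859 = 67·286177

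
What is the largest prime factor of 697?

41

697 = 17 · 41
41 is prime.
So 697 = 17 · 41; the largest prime factor is 41.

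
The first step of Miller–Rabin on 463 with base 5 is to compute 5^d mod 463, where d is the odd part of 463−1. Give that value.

463 − 1 = 462 = 2^1 · 231, so d = 231.
5^1 ≡ 5 (mod 463)
5^2 ≡ 5^2 = 25 ≡ 25 (mod 463)
5^4 ≡ 25^2 = 625 ≡ 162 (mod 463)
5^8 ≡ 162^2 = 26244 ≡ 316 (mod 463)
5^16 ≡ 316^2 = 99856 ≡ 311 (mod 463)
5^32 ≡ 311^2 = 96721 ≡ 417 (mod 463)
5^64 ≡ 417^2 = 173889 ≡ 264 (mod 463)
5^128 ≡ 264^2 = 69696 ≡ 246 (mod 463)
231 = 128 + 64 + 32 + 4 + 2 + 1 in binary powers of 2.
So 5^231 ≡ 246 · 264 · 417 · 162 · 25 · 5 ≡ 462 (mod 463).
Since 5^d ≡ 462 (mod 463), base 5 does not prove 463 composite.

462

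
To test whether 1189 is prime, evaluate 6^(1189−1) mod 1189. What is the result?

6^1 ≡ 6 (mod 1189)
6^2 ≡ 6^2 = 36 ≡ 36 (mod 1189)
6^4 ≡ 36^2 = 1296 ≡ 107 (mod 1189)
6^8 ≡ 107^2 = 11449 ≡ 748 (mod 1189)
6^16 ≡ 748^2 = 559504 ≡ 674 (mod 1189)
6^32 ≡ 674^2 = 454276 ≡ 78 (mod 1189)
6^64 ≡ 78^2 = 6084 ≡ 139 (mod 1189)
6^128 ≡ 139^2 = 19321 ≡ 297 (mod 1189)
6^256 ≡ 297^2 = 88209 ≡ 223 (mod 1189)
6^512 ≡ 223^2 = 49729 ≡ 980 (mod 1189)
6^1024 ≡ 980^2 = 960400 ≡ 877 (mod 1189)
1188 = 1024 + 128 + 32 + 4 in binary powers of 2.
So 6^1188 ≡ 877 · 297 · 78 · 107 ≡ 605 (mod 1189).
Since 605 ≠ 1, base 6 is a Fermat witness: 1189 is composite.

605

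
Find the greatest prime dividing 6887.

6887 = 71 · 97
97 is prime.
So 6887 = 71 · 97; the largest prime factor is 97.

97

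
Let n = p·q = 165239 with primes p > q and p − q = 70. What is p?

Since p = q + 70, we have 165239 = q(q + 70), so q² + 70q − 165239 = 0.
Discriminant: 70² + 4·165239 = 4900 + 660956 = 665856; √665856 = 816.
q = (−70 + 816)/2 = 373, and p = q + 70 = 443.
Check: 373 · 443 = 165239.

443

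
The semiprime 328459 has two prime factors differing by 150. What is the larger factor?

Since p = q + 150, we have 328459 = q(q + 150), so q² + 150q − 328459 = 0.
Discriminant: 150² + 4·328459 = 22500 + 1313836 = 1336336; √1336336 = 1156.
q = (−150 + 1156)/2 = 503, and p = q + 150 = 653.
Check: 503 · 653 = 328459.

653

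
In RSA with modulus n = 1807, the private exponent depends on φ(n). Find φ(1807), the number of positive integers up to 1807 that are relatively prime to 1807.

1656

Factor: 1807 = 13 · 139.
φ(1807) = (13−1) · (139−1) = 12 · 138 = 1656.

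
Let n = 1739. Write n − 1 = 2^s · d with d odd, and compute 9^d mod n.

1070

1739 − 1 = 1738 = 2^1 · 869, so d = 869.
9^1 ≡ 9 (mod 1739)
9^2 ≡ 9^2 = 81 ≡ 81 (mod 1739)
9^4 ≡ 81^2 = 6561 ≡ 1344 (mod 1739)
9^8 ≡ 1344^2 = 1806336 ≡ 1254 (mod 1739)
9^16 ≡ 1254^2 = 1572516 ≡ 460 (mod 1739)
9^32 ≡ 460^2 = 211600 ≡ 1181 (mod 1739)
9^64 ≡ 1181^2 = 1394761 ≡ 83 (mod 1739)
9^128 ≡ 83^2 = 6889 ≡ 1672 (mod 1739)
9^256 ≡ 1672^2 = 2795584 ≡ 1011 (mod 1739)
9^512 ≡ 1011^2 = 1022121 ≡ 1328 (mod 1739)
869 = 512 + 256 + 64 + 32 + 4 + 1 in binary powers of 2.
So 9^869 ≡ 1328 · 1011 · 83 · 1181 · 1344 · 9 ≡ 1070 (mod 1739).
Squaring chain: 1070; never reaches −1, so base 9 is a Miller–Rabin witness that 1739 is composite.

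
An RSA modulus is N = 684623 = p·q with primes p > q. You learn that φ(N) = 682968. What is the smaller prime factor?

797

φ(n) = (p−1)(q−1) = n − (p+q) + 1, so p + q = 684623 − 682968 + 1 = 1656.
p and q are the roots of t² − 1656t + 684623 = 0.
Discriminant: 1656² − 4·684623 = 2742336 − 2738492 = 3844; √3844 = 62.
q = (1656 − 62)/2 = 797, p = (1656 + 62)/2 = 859.
Check: 797 · 859 = 684623.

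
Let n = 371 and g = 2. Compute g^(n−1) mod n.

2^1 ≡ 2 (mod 371)
2^2 ≡ 2^2 = 4 ≡ 4 (mod 371)
2^4 ≡ 4^2 = 16 ≡ 16 (mod 371)
2^8 ≡ 16^2 = 256 ≡ 256 (mod 371)
2^16 ≡ 256^2 = 65536 ≡ 240 (mod 371)
2^32 ≡ 240^2 = 57600 ≡ 95 (mod 371)
2^64 ≡ 95^2 = 9025 ≡ 121 (mod 371)
2^128 ≡ 121^2 = 14641 ≡ 172 (mod 371)
2^256 ≡ 172^2 = 29584 ≡ 275 (mod 371)
370 = 256 + 64 + 32 + 16 + 2 in binary powers of 2.
So 2^370 ≡ 275 · 121 · 95 · 240 · 4 ≡ 170 (mod 371).
Since 170 ≠ 1, base 2 is a Fermat witness: 371 is composite.

170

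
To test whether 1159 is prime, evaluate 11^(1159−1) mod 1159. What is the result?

11^1 ≡ 11 (mod 1159)
11^2 ≡ 11^2 = 121 ≡ 121 (mod 1159)
11^4 ≡ 121^2 = 14641 ≡ 733 (mod 1159)
11^8 ≡ 733^2 = 537289 ≡ 672 (mod 1159)
11^16 ≡ 672^2 = 451584 ≡ 733 (mod 1159)
11^32 ≡ 733^2 = 537289 ≡ 672 (mod 1159)
11^64 ≡ 672^2 = 451584 ≡ 733 (mod 1159)
11^128 ≡ 733^2 = 537289 ≡ 672 (mod 1159)
11^256 ≡ 672^2 = 451584 ≡ 733 (mod 1159)
11^512 ≡ 733^2 = 537289 ≡ 672 (mod 1159)
11^1024 ≡ 672^2 = 451584 ≡ 733 (mod 1159)
1158 = 1024 + 128 + 4 + 2 in binary powers of 2.
So 11^1158 ≡ 733 · 672 · 733 · 121 ≡ 609 (mod 1159).
Since 609 ≠ 1, base 11 is a Fermat witness: 1159 is composite.

609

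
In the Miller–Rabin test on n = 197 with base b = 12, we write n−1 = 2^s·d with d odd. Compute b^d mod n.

14

197 − 1 = 196 = 2^2 · 49, so d = 49.
12^1 ≡ 12 (mod 197)
12^2 ≡ 12^2 = 144 ≡ 144 (mod 197)
12^4 ≡ 144^2 = 20736 ≡ 51 (mod 197)
12^8 ≡ 51^2 = 2601 ≡ 40 (mod 197)
12^16 ≡ 40^2 = 1600 ≡ 24 (mod 197)
12^32 ≡ 24^2 = 576 ≡ 182 (mod 197)
49 = 32 + 16 + 1 in binary powers of 2.
So 12^49 ≡ 182 · 24 · 12 ≡ 14 (mod 197).
Squaring chain: 14 → 196; reaches −1, so base 12 does not prove 197 composite.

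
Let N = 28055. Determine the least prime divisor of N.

28055 is odd.
Digit sum 20, not divisible by 3.
Ends in 5: divisible by 5.

5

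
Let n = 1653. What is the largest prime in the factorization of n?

1653 = 3 · 551
551 = 19 · 29
29 is prime.
So 1653 = 3 · 19 · 29; the largest prime factor is 29.

29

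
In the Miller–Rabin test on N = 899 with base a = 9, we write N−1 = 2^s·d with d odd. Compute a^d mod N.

899 − 1 = 898 = 2^1 · 449, so d = 449.
9^1 ≡ 9 (mod 899)
9^2 ≡ 9^2 = 81 ≡ 81 (mod 899)
9^4 ≡ 81^2 = 6561 ≡ 268 (mod 899)
9^8 ≡ 268^2 = 71824 ≡ 803 (mod 899)
9^16 ≡ 803^2 = 644809 ≡ 226 (mod 899)
9^32 ≡ 226^2 = 51076 ≡ 732 (mod 899)
9^64 ≡ 732^2 = 535824 ≡ 20 (mod 899)
9^128 ≡ 20^2 = 400 ≡ 400 (mod 899)
9^256 ≡ 400^2 = 160000 ≡ 877 (mod 899)
449 = 256 + 128 + 64 + 1 in binary powers of 2.
So 9^449 ≡ 877 · 400 · 20 · 9 ≡ 38 (mod 899).
Squaring chain: 38; never reaches −1, so base 9 is a Miller–Rabin witness that 899 is composite.

38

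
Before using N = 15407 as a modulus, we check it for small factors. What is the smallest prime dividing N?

7

15407 is odd.
Digit sum 17, not divisible by 3.
Ends in 7: not divisible by 5.
7: 15407 = 7·2201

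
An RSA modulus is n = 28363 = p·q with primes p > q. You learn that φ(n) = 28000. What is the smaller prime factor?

113

φ(n) = (p−1)(q−1) = n − (p+q) + 1, so p + q = 28363 − 28000 + 1 = 364.
p and q are the roots of t² − 364t + 28363 = 0.
Discriminant: 364² − 4·28363 = 132496 − 113452 = 19044; √19044 = 138.
q = (364 − 138)/2 = 113, p = (364 + 138)/2 = 251.
Check: 113 · 251 = 28363.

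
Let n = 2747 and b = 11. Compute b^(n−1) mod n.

1320

11^1 ≡ 11 (mod 2747)
11^2 ≡ 11^2 = 121 ≡ 121 (mod 2747)
11^4 ≡ 121^2 = 14641 ≡ 906 (mod 2747)
11^8 ≡ 906^2 = 820836 ≡ 2230 (mod 2747)
11^16 ≡ 2230^2 = 4972900 ≡ 830 (mod 2747)
11^32 ≡ 830^2 = 688900 ≡ 2150 (mod 2747)
11^64 ≡ 2150^2 = 4622500 ≡ 2046 (mod 2747)
11^128 ≡ 2046^2 = 4186116 ≡ 2435 (mod 2747)
11^256 ≡ 2435^2 = 5929225 ≡ 1199 (mod 2747)
11^512 ≡ 1199^2 = 1437601 ≡ 920 (mod 2747)
11^1024 ≡ 920^2 = 846400 ≡ 324 (mod 2747)
11^2048 ≡ 324^2 = 104976 ≡ 590 (mod 2747)
2746 = 2048 + 512 + 128 + 32 + 16 + 8 + 2 in binary powers of 2.
So 11^2746 ≡ 590 · 920 · 2435 · 2150 · 830 · 2230 · 121 ≡ 1320 (mod 2747).
Since 1320 ≠ 1, base 11 is a Fermat witness: 2747 is composite.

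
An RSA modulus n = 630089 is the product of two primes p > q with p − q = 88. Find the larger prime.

839

Since p = q + 88, we have 630089 = q(q + 88), so q² + 88q − 630089 = 0.
Discriminant: 88² + 4·630089 = 7744 + 2520356 = 2528100; √2528100 = 1590.
q = (−88 + 1590)/2 = 751, and p = q + 88 = 839.
Check: 751 · 839 = 630089.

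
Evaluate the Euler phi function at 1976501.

1926288

Factor: 1976501 = 79 · 127 · 197.
φ(1976501) = (79−1) · (127−1) · (197−1) = 78 · 126 · 196 = 1926288.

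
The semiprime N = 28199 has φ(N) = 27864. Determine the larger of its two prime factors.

φ(n) = (p−1)(q−1) = n − (p+q) + 1, so p + q = 28199 − 27864 + 1 = 336.
p and q are the roots of t² − 336t + 28199 = 0.
Discriminant: 336² − 4·28199 = 112896 − 112796 = 100; √100 = 10.
q = (336 − 10)/2 = 163, p = (336 + 10)/2 = 173.
Check: 163 · 173 = 28199.

173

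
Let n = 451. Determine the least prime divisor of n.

11

451 is odd.
Digit sum 10, not divisible by 3.
Ends in 1: not divisible by 5.
7: 451 = 7·64 + 3
11: 451 = 11·41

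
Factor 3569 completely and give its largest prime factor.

3569 = 43 · 83
83 is prime.
So 3569 = 43 · 83; the largest prime factor is 83.

83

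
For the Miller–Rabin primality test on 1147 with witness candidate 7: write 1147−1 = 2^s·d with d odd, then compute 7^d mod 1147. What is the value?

1147 − 1 = 1146 = 2^1 · 573, so d = 573.
7^1 ≡ 7 (mod 1147)
7^2 ≡ 7^2 = 49 ≡ 49 (mod 1147)
7^4 ≡ 49^2 = 2401 ≡ 107 (mod 1147)
7^8 ≡ 107^2 = 11449 ≡ 1126 (mod 1147)
7^16 ≡ 1126^2 = 1267876 ≡ 441 (mod 1147)
7^32 ≡ 441^2 = 194481 ≡ 638 (mod 1147)
7^64 ≡ 638^2 = 407044 ≡ 1006 (mod 1147)
7^128 ≡ 1006^2 = 1012036 ≡ 382 (mod 1147)
7^256 ≡ 382^2 = 145924 ≡ 255 (mod 1147)
7^512 ≡ 255^2 = 65025 ≡ 793 (mod 1147)
573 = 512 + 32 + 16 + 8 + 4 + 1 in binary powers of 2.
So 7^573 ≡ 793 · 638 · 441 · 1126 · 107 · 7 ≡ 1025 (mod 1147).
Squaring chain: 1025; never reaches −1, so base 7 is a Miller–Rabin witness that 1147 is composite.

1025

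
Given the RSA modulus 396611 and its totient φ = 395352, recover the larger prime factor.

647

φ(n) = (p−1)(q−1) = n − (p+q) + 1, so p + q = 396611 − 395352 + 1 = 1260.
p and q are the roots of t² − 1260t + 396611 = 0.
Discriminant: 1260² − 4·396611 = 1587600 − 1586444 = 1156; √1156 = 34.
q = (1260 − 34)/2 = 613, p = (1260 + 34)/2 = 647.
Check: 613 · 647 = 396611.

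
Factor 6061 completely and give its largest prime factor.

29

6061 = 11 · 551
551 = 19 · 29
29 is prime.
So 6061 = 11 · 19 · 29; the largest prime factor is 29.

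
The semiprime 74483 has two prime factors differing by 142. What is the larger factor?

353

Since p = q + 142, we have 74483 = q(q + 142), so q² + 142q − 74483 = 0.
Discriminant: 142² + 4·74483 = 20164 + 297932 = 318096; √318096 = 564.
q = (−142 + 564)/2 = 211, and p = q + 142 = 353.
Check: 211 · 353 = 74483.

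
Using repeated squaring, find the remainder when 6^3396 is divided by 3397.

732

6^1 ≡ 6 (mod 3397)
6^2 ≡ 6^2 = 36 ≡ 36 (mod 3397)
6^4 ≡ 36^2 = 1296 ≡ 1296 (mod 3397)
6^8 ≡ 1296^2 = 1679616 ≡ 1498 (mod 3397)
6^16 ≡ 1498^2 = 2244004 ≡ 1984 (mod 3397)
6^32 ≡ 1984^2 = 3936256 ≡ 2530 (mod 3397)
6^64 ≡ 2530^2 = 6400900 ≡ 952 (mod 3397)
6^128 ≡ 952^2 = 906304 ≡ 2702 (mod 3397)
6^256 ≡ 2702^2 = 7300804 ≡ 651 (mod 3397)
6^512 ≡ 651^2 = 423801 ≡ 2573 (mod 3397)
6^1024 ≡ 2573^2 = 6620329 ≡ 2973 (mod 3397)
6^2048 ≡ 2973^2 = 8838729 ≡ 3132 (mod 3397)
3396 = 2048 + 1024 + 256 + 64 + 4 in binary powers of 2.
So 6^3396 ≡ 3132 · 2973 · 651 · 952 · 1296 ≡ 732 (mod 3397).
Since 732 ≠ 1, base 6 is a Fermat witness: 3397 is composite.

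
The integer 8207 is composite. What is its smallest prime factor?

8207 is odd.
Digit sum 17, not divisible by 3.
Ends in 7: not divisible by 5.
7: 8207 = 7·1172 + 3
11: 8207 = 11·746 + 1
13: 8207 = 13·631 + 4
17: 8207 = 17·482 + 13
19: 8207 = 19·431 + 18
23: 8207 = 23·356 + 19
29: 8207 = 29·283

29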